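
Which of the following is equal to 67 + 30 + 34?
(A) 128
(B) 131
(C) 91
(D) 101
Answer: B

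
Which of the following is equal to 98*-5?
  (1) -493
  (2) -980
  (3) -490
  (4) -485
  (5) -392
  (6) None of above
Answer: 3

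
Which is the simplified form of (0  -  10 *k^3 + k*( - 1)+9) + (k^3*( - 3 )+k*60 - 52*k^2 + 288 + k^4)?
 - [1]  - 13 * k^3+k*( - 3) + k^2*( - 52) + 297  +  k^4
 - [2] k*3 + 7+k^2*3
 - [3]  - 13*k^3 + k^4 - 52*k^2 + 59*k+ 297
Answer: 3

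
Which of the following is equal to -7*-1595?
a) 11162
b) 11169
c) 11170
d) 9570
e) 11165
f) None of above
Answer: e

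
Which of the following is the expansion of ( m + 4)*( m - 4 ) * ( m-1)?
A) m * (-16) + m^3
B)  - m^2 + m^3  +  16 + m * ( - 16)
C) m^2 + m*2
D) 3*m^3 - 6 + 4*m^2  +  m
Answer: B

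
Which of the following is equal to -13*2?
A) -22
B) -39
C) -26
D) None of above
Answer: C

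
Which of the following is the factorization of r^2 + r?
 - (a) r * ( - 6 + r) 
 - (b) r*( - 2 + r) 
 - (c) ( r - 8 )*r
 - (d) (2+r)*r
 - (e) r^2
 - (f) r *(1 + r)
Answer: f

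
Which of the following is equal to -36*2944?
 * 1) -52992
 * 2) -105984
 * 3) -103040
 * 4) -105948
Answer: 2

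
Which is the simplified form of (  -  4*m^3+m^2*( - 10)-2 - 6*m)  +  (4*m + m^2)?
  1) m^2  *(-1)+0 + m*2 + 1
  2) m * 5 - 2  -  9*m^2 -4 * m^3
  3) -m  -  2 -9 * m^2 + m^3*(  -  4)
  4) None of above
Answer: 4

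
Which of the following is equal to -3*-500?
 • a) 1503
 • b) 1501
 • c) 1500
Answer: c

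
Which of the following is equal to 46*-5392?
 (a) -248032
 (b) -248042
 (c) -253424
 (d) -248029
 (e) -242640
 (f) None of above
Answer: a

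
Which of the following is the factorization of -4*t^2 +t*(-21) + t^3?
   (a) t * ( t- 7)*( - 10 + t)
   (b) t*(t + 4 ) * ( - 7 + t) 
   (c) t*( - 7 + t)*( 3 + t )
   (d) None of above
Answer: c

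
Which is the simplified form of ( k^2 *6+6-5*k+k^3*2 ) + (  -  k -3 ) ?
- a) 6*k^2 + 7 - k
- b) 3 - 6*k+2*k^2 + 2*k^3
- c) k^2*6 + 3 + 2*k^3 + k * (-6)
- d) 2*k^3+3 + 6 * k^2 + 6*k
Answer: c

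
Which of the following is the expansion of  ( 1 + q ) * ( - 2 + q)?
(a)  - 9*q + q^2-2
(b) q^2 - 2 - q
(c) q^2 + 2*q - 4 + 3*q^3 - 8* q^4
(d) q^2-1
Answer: b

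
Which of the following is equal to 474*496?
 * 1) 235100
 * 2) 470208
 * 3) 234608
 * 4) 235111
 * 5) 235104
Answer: 5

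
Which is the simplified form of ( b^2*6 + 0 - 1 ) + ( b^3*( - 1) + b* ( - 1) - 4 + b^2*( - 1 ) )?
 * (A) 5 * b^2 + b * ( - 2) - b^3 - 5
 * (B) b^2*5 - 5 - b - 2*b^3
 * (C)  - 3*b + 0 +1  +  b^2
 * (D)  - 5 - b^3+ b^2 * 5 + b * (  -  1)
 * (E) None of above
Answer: D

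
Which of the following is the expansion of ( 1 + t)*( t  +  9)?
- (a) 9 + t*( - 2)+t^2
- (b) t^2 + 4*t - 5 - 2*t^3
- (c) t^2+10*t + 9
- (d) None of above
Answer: c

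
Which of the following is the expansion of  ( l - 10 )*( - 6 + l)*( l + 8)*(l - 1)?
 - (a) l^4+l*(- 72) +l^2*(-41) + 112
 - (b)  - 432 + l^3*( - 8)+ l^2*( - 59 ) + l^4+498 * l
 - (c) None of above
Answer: c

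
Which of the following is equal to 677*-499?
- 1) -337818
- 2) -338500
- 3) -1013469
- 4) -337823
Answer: 4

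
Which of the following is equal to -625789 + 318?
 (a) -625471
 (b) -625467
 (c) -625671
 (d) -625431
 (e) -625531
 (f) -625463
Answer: a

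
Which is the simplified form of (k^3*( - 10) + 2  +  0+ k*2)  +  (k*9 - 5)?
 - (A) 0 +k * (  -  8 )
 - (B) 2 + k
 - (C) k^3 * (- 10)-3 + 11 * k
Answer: C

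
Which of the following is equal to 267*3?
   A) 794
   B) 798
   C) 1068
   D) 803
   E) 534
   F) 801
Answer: F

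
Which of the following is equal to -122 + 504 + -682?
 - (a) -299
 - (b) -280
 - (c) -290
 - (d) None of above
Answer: d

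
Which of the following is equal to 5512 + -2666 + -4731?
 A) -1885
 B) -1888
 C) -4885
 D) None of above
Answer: A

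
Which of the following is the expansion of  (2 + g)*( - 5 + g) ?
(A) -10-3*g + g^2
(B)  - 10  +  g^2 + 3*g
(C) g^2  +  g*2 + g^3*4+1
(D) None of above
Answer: A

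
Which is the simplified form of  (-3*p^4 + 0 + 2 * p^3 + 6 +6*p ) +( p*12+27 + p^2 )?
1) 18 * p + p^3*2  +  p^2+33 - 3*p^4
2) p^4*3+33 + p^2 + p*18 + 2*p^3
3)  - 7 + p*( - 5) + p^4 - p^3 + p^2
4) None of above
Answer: 1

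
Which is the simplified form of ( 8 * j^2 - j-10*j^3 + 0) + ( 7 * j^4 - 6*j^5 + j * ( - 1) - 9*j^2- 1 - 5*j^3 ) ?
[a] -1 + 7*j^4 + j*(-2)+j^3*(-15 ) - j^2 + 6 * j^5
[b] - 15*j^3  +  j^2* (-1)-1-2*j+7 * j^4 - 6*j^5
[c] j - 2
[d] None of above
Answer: b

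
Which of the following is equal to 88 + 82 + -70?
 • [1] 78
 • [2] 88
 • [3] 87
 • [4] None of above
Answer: 4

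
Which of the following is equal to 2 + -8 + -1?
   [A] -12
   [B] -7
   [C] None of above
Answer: B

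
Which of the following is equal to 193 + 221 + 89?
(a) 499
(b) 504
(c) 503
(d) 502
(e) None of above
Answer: c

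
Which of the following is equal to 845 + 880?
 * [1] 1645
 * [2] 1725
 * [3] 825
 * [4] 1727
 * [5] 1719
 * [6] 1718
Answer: 2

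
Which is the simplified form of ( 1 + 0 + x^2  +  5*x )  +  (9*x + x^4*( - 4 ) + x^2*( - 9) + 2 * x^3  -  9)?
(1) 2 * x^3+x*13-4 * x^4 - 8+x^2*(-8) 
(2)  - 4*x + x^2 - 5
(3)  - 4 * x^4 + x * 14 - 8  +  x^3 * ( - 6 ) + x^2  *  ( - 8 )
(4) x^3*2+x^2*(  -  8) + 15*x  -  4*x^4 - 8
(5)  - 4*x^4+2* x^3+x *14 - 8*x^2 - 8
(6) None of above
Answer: 5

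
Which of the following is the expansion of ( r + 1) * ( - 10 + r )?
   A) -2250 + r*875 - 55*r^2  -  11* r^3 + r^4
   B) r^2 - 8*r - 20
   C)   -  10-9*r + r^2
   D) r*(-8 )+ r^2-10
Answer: C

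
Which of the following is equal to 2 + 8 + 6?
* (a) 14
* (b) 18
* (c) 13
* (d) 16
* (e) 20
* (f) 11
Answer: d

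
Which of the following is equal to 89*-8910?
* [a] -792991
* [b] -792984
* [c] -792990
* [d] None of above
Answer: c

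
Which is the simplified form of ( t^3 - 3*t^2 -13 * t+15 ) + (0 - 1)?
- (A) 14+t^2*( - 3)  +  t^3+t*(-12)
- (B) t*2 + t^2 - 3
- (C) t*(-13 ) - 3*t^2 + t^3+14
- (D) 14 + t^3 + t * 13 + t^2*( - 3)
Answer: C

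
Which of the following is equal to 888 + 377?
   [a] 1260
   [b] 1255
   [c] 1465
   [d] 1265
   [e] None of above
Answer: d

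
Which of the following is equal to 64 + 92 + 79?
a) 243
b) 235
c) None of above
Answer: b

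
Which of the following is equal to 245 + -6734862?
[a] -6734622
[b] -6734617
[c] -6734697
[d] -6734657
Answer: b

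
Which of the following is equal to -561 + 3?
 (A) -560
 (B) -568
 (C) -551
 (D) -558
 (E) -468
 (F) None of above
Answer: D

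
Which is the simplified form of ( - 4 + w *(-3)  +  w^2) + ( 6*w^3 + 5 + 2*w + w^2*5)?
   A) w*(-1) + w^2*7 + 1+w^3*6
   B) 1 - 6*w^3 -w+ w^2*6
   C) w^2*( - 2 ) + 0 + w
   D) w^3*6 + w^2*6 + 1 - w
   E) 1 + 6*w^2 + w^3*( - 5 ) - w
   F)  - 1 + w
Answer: D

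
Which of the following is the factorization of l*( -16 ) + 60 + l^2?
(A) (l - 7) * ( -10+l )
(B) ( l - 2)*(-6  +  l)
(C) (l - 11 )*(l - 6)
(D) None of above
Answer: D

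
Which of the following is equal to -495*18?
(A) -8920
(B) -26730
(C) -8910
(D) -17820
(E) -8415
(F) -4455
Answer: C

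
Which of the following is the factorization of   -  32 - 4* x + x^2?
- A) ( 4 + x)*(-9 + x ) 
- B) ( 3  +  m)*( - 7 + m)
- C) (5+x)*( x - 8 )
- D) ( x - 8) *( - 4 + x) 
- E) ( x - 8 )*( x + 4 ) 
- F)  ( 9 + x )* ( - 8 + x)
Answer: E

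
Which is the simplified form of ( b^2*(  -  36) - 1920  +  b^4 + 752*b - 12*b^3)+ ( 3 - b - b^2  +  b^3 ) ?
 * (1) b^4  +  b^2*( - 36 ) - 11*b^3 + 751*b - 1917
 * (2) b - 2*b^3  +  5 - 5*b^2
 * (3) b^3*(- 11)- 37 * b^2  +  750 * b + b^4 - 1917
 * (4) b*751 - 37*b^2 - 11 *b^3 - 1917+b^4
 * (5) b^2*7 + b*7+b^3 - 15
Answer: 4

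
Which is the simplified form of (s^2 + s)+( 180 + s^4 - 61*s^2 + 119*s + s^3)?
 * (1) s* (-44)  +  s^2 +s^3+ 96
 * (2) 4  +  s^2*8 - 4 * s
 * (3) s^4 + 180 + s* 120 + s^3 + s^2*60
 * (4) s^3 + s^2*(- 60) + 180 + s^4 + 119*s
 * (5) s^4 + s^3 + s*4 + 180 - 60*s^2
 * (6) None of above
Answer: 6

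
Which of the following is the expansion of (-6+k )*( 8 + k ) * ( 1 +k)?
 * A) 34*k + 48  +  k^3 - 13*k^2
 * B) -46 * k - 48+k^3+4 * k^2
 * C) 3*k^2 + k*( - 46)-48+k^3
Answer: C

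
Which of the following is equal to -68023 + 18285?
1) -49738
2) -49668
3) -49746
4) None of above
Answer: 1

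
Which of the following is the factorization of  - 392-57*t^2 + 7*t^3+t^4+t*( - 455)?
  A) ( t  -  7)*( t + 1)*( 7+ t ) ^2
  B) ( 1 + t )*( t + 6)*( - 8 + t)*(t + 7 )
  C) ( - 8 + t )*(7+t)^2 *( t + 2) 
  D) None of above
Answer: D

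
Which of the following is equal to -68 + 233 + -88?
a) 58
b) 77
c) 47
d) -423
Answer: b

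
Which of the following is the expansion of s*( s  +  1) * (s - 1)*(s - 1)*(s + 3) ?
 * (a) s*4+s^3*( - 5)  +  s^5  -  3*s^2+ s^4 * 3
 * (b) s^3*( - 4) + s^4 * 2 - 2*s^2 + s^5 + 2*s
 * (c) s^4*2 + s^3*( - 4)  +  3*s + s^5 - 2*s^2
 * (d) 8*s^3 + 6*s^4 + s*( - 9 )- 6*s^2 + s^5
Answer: c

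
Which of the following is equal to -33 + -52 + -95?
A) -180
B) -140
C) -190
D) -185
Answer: A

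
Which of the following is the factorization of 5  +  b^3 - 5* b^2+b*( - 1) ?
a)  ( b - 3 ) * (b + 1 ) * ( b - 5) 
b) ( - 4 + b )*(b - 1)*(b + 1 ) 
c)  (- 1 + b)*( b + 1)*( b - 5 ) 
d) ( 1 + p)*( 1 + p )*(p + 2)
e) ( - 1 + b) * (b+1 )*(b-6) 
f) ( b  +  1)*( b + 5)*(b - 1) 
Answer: c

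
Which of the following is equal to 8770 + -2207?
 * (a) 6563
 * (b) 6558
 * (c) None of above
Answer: a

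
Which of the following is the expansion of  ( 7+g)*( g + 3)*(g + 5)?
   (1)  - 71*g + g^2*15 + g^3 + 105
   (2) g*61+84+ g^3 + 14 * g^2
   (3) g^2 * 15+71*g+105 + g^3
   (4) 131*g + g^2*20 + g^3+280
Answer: 3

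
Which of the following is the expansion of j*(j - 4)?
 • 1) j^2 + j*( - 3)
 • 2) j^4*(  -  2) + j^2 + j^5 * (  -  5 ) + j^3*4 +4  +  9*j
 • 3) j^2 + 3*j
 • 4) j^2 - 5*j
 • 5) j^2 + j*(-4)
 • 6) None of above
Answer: 5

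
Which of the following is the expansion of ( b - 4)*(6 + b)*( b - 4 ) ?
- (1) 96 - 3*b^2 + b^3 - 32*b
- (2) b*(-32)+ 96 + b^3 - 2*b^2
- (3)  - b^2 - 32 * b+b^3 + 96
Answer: 2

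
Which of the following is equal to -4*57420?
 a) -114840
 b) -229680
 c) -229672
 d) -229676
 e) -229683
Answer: b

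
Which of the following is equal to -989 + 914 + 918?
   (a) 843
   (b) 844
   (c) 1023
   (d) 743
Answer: a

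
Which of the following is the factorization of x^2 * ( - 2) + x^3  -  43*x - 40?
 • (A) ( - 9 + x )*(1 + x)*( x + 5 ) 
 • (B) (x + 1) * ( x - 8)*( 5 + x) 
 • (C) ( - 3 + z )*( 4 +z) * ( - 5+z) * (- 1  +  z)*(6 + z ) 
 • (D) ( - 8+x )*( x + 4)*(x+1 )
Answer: B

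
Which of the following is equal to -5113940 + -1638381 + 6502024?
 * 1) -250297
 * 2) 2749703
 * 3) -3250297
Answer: 1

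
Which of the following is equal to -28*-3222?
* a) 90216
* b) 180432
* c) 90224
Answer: a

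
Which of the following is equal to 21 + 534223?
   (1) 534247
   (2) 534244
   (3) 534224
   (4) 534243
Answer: 2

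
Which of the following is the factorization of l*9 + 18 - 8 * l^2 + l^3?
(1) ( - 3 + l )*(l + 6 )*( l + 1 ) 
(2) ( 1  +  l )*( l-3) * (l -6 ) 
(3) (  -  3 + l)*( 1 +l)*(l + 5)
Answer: 2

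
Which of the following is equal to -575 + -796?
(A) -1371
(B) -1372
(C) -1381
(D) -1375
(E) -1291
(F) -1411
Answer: A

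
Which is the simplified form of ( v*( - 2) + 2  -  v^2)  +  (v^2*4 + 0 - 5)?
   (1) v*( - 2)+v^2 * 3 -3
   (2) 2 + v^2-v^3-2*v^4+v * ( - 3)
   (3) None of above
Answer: 1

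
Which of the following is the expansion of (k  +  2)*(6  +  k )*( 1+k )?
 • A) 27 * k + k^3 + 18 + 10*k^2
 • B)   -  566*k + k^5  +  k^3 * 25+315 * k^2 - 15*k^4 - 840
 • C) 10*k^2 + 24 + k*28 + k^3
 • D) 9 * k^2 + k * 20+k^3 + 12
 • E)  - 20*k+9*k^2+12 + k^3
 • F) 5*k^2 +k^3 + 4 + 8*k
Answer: D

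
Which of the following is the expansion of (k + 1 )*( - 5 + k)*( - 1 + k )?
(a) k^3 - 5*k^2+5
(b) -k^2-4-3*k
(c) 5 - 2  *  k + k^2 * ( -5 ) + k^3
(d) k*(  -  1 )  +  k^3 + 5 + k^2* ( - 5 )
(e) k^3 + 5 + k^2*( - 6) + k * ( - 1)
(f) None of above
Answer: d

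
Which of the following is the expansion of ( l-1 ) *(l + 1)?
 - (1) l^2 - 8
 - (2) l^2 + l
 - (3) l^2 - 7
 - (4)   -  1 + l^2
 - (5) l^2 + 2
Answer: 4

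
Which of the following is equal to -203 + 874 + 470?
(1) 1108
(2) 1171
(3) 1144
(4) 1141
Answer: 4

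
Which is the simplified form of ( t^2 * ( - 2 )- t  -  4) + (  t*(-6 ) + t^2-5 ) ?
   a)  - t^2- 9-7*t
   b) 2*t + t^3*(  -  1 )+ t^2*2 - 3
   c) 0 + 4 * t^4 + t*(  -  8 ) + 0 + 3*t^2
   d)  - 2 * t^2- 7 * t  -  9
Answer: a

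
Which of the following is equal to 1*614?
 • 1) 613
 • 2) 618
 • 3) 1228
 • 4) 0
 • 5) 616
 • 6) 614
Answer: 6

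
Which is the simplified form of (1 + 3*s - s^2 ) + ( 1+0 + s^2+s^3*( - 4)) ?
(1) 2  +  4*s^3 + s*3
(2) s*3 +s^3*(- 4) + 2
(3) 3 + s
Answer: 2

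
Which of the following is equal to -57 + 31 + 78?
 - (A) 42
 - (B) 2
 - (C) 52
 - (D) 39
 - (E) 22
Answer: C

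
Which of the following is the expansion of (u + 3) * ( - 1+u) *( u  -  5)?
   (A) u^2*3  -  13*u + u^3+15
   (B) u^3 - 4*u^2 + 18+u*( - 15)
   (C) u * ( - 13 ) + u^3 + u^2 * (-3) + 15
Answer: C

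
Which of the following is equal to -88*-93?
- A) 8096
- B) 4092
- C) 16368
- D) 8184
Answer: D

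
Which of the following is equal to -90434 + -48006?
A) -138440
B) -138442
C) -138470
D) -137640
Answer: A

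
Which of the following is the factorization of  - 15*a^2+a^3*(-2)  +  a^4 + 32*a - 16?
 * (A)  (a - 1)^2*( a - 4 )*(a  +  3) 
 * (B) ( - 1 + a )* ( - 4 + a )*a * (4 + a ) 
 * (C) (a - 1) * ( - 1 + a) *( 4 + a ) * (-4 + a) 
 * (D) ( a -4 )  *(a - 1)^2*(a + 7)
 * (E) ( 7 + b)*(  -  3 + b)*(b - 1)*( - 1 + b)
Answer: C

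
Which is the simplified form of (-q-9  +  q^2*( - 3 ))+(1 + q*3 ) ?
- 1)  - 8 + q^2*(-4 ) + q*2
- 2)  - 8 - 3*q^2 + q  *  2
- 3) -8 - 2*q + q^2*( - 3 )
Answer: 2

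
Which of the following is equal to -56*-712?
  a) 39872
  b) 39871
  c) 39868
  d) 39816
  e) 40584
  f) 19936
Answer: a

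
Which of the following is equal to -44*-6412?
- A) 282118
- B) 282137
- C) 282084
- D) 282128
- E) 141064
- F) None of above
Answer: D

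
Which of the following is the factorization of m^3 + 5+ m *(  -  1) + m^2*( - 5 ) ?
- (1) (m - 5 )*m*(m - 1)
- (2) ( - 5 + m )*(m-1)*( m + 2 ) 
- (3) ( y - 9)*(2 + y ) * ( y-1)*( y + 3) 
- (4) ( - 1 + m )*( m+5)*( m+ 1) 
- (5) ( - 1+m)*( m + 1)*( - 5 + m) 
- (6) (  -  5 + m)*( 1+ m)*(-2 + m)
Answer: 5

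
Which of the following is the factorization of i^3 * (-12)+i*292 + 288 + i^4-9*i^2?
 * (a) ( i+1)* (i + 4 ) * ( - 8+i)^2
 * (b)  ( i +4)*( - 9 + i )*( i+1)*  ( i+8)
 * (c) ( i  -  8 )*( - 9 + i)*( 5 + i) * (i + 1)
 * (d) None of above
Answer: d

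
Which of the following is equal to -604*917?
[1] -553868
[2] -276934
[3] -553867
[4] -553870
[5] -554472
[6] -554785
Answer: 1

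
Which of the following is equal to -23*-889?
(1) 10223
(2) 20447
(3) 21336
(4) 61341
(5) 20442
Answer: 2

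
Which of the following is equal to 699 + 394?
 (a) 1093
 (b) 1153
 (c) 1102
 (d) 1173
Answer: a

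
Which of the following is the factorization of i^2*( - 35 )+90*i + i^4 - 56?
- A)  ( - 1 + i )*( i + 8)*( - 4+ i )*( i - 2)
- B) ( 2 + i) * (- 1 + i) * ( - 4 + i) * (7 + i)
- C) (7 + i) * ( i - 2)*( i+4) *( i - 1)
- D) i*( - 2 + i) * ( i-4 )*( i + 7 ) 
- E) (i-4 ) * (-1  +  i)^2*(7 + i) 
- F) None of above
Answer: F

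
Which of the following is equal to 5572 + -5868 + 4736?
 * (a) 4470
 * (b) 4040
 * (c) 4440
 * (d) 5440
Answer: c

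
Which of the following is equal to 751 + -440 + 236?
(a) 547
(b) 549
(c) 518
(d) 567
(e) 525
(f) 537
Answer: a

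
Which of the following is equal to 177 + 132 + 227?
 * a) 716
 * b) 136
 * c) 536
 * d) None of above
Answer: c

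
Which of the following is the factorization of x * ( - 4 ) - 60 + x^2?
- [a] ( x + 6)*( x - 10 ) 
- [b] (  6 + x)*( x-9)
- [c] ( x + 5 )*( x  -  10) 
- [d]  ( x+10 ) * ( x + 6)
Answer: a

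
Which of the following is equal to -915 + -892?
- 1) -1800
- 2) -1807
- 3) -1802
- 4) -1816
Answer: 2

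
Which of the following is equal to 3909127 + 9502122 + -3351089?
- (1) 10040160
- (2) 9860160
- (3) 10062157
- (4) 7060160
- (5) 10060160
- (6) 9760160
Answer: 5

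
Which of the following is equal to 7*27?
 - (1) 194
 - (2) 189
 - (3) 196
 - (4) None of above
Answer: 2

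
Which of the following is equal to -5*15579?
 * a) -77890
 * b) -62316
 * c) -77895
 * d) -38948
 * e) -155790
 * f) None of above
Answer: c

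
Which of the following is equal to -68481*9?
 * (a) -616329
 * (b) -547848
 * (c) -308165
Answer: a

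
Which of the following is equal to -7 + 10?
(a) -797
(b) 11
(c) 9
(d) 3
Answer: d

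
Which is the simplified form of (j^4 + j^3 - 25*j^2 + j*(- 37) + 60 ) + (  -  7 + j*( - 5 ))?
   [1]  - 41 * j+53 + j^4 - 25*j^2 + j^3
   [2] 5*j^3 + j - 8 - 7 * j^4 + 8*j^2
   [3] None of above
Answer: 3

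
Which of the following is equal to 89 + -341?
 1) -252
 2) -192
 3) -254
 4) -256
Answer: 1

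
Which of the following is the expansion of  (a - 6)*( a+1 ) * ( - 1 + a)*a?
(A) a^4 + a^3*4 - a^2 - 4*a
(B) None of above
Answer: B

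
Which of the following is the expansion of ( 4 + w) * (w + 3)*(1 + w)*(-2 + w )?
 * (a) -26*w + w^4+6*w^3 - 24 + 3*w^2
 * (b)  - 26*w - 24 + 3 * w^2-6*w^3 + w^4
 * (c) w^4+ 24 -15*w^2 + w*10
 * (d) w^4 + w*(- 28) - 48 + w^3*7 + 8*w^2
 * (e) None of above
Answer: a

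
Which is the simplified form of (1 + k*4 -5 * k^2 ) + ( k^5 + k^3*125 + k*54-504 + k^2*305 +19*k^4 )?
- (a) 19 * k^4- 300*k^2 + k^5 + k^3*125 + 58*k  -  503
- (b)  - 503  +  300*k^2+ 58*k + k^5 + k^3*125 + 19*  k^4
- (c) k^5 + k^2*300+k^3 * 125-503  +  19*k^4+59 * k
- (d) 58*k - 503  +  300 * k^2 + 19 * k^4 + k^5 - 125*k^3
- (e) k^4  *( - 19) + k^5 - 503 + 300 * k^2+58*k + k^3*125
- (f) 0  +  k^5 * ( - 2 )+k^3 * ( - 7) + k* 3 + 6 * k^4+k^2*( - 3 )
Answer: b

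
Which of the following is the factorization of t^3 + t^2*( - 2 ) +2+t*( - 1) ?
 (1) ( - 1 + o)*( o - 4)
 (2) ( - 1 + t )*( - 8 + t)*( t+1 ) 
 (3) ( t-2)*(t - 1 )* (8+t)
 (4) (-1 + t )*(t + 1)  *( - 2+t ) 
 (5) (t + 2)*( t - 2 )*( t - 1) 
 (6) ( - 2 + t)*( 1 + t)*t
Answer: 4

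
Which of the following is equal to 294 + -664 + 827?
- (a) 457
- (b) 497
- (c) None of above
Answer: a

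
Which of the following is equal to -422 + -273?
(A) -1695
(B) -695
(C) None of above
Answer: B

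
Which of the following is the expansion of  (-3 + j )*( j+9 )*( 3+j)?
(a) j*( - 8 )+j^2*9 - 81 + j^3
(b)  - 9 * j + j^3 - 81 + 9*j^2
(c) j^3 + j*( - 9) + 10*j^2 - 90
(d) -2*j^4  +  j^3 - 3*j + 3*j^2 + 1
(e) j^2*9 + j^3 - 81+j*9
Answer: b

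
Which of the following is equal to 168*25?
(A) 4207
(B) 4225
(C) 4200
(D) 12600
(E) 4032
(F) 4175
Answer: C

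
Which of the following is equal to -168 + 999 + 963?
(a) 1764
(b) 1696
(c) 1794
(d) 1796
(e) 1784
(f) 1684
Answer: c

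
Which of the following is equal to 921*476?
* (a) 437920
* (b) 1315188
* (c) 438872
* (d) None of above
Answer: d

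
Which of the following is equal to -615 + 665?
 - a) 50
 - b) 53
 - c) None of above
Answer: a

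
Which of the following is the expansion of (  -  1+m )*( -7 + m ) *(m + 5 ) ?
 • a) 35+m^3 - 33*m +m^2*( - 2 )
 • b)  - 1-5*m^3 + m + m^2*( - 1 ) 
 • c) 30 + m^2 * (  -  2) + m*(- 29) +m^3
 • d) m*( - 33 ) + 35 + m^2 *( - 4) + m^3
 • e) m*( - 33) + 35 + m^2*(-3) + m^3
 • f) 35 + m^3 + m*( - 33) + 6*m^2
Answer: e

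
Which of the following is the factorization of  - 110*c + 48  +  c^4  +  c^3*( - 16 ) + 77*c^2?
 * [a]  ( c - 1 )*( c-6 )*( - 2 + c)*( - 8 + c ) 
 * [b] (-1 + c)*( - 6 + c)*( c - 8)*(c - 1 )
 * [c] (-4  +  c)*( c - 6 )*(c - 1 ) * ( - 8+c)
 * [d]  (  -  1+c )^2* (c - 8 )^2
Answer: b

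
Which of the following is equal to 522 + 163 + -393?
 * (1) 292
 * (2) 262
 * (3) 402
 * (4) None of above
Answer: 1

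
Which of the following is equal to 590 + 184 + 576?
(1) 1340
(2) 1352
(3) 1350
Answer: 3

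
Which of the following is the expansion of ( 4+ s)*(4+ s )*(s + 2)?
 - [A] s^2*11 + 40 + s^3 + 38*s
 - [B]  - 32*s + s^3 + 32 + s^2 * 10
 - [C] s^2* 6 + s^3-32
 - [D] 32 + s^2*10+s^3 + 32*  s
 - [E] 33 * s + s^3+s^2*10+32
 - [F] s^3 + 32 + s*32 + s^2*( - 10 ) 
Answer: D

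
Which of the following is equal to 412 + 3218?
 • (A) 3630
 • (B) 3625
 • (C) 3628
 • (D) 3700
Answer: A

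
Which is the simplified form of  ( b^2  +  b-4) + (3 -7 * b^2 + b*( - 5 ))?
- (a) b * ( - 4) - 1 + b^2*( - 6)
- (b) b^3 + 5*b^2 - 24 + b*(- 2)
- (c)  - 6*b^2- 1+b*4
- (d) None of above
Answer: a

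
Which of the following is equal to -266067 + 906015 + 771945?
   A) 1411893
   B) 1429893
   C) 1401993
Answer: A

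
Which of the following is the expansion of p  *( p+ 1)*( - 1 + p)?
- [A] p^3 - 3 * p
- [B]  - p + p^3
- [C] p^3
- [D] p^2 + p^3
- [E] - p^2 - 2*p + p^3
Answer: B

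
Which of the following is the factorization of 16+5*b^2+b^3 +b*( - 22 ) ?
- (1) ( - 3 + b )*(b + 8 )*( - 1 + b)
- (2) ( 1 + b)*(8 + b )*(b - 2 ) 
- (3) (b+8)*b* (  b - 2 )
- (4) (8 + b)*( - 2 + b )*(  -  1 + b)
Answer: 4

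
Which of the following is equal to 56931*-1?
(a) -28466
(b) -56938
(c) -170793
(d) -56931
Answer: d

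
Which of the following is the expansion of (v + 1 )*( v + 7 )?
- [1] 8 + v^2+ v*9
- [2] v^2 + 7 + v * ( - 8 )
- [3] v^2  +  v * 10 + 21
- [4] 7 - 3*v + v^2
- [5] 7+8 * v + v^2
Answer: 5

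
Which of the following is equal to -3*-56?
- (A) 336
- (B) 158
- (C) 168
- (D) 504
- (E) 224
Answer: C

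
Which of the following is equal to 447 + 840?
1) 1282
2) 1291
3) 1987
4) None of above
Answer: 4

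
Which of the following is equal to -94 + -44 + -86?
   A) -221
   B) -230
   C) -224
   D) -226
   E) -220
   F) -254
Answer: C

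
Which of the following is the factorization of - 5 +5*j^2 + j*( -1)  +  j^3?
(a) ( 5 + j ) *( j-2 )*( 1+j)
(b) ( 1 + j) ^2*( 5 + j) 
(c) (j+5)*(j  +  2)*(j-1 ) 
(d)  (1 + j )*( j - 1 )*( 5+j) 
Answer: d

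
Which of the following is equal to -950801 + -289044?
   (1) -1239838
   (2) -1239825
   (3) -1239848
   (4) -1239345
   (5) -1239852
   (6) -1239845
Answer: 6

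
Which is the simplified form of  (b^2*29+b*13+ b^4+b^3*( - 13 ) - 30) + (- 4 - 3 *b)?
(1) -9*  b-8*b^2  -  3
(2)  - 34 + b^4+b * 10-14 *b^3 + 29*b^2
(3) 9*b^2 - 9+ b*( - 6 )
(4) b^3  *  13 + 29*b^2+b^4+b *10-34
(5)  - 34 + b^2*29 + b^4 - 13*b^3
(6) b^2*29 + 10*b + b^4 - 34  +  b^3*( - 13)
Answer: 6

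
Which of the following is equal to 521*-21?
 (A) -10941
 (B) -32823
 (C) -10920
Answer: A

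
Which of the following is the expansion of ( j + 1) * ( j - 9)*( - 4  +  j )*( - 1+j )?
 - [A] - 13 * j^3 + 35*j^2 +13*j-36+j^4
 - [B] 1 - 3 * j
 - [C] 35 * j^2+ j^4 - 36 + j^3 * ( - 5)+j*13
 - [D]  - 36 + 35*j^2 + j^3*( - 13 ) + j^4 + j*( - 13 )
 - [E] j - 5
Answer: A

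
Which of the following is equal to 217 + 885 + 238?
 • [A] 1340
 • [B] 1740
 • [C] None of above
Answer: A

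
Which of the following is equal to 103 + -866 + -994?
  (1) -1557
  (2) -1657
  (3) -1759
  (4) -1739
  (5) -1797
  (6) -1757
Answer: 6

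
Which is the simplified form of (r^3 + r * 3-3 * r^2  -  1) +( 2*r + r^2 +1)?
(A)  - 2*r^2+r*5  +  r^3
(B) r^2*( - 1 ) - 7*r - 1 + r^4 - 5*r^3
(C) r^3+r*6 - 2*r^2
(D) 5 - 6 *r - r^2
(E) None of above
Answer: A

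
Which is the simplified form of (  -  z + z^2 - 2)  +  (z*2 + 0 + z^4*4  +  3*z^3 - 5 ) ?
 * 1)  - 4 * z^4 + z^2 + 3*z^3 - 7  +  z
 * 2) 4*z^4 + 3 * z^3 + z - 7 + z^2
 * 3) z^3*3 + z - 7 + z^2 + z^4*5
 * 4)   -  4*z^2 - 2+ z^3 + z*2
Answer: 2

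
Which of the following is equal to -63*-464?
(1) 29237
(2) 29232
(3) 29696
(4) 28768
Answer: 2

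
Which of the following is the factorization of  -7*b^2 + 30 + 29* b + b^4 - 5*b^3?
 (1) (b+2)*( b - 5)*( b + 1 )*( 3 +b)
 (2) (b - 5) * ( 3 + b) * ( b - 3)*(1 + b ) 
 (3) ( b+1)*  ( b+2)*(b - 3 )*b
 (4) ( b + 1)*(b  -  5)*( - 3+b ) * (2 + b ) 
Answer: 4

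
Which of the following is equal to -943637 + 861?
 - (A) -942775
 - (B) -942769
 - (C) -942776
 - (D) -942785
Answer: C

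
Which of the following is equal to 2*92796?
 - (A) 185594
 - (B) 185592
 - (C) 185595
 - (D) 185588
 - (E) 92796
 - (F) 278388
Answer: B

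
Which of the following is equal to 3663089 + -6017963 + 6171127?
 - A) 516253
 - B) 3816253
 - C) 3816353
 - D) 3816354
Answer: B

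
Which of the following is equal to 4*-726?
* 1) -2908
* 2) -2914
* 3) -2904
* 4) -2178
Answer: 3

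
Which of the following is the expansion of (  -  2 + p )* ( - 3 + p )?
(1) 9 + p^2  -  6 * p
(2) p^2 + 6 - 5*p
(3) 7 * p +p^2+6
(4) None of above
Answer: 2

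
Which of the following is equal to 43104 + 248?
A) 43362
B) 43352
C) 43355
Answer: B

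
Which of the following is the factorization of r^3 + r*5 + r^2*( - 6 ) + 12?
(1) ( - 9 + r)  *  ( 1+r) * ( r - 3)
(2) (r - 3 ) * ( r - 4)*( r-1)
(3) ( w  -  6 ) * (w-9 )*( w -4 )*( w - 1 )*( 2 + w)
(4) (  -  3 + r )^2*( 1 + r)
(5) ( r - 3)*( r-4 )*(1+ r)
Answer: 5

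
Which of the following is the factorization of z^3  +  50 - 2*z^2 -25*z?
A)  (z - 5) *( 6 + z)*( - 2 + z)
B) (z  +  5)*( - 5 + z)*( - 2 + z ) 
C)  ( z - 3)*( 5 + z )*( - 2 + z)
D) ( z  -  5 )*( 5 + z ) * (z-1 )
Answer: B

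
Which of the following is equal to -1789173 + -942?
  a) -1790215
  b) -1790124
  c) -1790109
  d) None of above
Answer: d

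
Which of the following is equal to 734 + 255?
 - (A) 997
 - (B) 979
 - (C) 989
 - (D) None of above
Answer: C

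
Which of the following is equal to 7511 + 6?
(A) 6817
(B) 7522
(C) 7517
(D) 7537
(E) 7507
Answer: C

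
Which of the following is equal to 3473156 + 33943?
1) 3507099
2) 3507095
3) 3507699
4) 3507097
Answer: 1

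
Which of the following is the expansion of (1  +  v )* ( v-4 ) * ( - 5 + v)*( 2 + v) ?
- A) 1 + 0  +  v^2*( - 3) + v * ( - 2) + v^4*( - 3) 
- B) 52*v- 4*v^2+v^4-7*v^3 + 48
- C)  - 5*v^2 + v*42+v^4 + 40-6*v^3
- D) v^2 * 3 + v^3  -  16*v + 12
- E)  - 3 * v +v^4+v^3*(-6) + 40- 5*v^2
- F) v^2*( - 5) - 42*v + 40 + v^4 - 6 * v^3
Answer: C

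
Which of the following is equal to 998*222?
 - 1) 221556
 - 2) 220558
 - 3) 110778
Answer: 1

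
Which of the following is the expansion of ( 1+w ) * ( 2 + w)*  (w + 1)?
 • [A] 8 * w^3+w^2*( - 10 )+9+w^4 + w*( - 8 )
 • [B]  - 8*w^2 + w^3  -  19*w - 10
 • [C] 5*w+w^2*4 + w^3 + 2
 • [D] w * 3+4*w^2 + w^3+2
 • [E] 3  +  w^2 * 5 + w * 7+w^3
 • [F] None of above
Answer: C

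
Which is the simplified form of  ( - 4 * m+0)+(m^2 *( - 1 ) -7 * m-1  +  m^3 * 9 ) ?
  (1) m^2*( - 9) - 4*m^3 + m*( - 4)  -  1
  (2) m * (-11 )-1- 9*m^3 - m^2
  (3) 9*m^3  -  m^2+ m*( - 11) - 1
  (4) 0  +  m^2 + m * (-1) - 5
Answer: 3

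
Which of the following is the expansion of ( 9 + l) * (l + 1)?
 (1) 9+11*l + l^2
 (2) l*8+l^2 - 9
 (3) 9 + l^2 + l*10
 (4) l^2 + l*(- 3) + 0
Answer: 3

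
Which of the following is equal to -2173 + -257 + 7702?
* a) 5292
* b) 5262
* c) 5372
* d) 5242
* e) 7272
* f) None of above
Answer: f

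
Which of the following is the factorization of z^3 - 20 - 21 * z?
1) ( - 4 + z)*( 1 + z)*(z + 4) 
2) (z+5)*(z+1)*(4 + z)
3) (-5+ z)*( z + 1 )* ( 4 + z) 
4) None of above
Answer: 3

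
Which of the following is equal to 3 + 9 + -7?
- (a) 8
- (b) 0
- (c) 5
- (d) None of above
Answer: c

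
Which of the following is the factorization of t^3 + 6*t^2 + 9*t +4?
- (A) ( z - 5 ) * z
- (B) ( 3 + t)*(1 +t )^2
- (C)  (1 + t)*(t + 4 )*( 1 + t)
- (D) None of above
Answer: C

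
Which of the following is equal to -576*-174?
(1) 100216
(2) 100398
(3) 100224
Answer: 3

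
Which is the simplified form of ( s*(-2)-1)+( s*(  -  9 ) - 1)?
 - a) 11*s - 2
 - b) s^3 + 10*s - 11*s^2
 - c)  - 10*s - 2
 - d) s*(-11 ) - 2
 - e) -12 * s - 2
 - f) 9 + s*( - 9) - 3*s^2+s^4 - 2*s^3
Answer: d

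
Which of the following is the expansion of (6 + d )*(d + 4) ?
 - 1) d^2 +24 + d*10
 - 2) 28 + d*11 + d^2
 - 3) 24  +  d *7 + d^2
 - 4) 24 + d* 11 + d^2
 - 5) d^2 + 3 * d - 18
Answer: 1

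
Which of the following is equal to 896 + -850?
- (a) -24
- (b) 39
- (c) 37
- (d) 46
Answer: d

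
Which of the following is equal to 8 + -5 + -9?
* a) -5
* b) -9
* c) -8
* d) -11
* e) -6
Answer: e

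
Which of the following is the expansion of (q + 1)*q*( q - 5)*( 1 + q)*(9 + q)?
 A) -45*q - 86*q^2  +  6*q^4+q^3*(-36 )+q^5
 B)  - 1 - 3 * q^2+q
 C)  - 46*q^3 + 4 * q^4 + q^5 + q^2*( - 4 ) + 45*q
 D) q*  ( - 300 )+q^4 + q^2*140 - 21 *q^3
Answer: A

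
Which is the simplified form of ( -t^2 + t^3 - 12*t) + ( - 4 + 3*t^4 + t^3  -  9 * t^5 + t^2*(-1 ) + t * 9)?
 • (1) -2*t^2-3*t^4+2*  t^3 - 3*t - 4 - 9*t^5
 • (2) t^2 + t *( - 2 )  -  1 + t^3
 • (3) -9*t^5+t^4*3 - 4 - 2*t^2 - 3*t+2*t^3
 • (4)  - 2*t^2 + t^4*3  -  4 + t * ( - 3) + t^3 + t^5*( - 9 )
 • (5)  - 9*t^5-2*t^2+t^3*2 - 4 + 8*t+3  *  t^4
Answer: 3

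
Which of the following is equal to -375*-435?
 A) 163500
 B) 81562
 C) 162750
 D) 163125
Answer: D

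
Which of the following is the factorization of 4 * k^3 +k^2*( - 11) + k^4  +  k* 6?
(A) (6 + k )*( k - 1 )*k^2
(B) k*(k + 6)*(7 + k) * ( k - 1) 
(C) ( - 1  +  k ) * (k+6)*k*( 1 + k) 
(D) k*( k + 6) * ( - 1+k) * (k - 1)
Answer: D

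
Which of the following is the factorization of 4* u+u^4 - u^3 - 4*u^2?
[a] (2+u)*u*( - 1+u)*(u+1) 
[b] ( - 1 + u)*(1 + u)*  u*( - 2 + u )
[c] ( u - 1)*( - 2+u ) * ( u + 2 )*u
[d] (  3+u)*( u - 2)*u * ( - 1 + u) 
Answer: c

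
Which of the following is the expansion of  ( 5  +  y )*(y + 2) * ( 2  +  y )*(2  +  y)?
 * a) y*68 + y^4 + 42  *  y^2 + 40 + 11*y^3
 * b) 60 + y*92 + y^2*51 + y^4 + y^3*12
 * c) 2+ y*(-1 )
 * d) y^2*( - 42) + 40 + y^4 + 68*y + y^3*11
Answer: a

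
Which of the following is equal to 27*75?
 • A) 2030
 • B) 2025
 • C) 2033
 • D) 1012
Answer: B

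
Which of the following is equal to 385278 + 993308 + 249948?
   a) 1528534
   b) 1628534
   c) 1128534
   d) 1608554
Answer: b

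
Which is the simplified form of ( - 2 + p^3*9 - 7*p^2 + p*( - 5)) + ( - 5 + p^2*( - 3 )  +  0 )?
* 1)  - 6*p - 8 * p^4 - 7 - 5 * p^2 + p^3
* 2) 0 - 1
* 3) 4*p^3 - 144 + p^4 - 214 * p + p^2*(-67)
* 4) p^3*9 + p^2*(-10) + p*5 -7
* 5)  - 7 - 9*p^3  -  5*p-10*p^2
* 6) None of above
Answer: 6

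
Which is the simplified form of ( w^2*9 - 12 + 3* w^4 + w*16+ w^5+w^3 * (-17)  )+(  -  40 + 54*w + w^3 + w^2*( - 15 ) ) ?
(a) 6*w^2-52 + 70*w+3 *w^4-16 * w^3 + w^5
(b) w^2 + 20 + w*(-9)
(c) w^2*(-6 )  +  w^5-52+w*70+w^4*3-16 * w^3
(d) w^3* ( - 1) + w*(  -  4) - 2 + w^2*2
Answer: c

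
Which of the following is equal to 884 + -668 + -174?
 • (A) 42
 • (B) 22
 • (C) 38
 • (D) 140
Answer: A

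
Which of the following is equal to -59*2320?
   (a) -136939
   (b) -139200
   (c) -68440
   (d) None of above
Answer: d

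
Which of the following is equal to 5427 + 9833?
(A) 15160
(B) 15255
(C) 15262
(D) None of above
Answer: D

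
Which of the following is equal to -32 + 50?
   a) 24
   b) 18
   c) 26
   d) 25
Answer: b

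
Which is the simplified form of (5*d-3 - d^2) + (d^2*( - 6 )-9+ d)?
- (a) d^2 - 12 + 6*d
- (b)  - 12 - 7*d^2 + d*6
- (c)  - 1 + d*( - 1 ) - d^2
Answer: b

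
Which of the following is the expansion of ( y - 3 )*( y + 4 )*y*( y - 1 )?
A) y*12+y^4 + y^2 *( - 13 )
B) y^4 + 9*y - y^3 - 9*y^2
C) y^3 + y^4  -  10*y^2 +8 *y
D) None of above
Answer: A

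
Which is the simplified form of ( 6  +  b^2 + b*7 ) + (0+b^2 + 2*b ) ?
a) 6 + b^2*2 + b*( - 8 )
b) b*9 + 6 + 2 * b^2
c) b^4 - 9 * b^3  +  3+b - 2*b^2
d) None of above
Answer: b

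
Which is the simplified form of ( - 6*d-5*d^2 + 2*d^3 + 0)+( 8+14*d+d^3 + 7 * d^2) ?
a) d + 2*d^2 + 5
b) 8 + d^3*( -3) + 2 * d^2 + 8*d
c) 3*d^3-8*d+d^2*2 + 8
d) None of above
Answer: d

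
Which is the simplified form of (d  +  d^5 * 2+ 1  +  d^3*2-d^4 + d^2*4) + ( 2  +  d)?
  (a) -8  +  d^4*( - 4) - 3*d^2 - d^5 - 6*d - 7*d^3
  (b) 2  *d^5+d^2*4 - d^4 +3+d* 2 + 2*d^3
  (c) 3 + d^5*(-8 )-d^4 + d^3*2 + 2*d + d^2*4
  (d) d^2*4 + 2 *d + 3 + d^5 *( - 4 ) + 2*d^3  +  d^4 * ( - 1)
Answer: b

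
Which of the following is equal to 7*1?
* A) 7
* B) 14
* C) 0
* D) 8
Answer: A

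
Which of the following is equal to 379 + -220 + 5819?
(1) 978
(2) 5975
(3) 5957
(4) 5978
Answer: 4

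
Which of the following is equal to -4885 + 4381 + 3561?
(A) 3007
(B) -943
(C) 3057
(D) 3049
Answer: C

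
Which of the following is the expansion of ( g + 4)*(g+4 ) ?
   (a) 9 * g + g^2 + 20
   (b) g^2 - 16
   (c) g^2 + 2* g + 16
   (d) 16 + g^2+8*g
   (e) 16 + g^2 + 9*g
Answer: d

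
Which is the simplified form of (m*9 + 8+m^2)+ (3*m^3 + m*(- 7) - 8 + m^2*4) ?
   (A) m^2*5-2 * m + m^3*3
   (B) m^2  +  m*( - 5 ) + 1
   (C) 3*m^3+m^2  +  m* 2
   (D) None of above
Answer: D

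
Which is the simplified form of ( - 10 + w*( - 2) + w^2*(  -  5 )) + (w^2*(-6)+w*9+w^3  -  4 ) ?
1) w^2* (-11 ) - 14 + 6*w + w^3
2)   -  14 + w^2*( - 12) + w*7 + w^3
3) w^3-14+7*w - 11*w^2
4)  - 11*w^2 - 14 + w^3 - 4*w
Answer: 3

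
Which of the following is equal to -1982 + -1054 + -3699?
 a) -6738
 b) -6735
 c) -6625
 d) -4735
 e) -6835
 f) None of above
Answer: b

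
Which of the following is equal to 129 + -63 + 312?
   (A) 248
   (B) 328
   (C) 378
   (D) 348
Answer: C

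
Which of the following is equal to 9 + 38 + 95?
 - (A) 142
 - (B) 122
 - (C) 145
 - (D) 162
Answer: A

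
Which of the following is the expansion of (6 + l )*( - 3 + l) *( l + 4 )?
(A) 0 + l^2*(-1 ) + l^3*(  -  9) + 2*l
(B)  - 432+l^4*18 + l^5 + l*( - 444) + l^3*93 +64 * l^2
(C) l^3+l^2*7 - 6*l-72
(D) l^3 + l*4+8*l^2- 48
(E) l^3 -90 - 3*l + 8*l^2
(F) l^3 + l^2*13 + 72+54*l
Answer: C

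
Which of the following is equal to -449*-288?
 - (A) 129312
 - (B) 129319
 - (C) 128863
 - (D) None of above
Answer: A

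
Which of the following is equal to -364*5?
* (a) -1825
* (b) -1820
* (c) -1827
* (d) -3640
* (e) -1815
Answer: b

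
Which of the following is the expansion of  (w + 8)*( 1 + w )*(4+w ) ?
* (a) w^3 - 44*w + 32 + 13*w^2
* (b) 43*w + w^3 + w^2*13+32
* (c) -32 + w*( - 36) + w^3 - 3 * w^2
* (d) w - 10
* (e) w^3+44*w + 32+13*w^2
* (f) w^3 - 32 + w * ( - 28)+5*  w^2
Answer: e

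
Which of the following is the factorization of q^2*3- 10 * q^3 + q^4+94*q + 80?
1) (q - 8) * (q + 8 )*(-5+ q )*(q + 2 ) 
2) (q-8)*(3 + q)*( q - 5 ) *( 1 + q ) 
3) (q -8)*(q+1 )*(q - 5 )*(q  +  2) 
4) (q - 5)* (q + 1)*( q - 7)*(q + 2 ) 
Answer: 3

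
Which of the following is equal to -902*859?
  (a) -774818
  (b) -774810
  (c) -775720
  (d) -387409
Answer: a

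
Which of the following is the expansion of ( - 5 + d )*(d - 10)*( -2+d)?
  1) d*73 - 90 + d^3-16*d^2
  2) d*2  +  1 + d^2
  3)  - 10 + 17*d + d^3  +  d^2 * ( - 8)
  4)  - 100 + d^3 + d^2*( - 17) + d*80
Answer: 4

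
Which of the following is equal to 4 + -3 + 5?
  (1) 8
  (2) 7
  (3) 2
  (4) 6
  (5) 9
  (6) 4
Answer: 4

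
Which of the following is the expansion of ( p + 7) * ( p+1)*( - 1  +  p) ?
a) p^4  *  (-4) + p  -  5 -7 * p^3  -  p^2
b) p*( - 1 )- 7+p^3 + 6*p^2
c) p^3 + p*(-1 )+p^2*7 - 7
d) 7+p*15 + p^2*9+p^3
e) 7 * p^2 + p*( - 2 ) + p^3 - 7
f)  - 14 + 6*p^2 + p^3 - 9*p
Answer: c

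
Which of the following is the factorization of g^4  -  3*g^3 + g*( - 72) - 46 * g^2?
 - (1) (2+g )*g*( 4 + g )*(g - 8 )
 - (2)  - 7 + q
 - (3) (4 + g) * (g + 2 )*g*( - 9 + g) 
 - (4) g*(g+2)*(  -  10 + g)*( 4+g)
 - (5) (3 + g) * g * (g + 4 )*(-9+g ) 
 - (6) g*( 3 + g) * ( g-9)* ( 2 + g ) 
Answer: 3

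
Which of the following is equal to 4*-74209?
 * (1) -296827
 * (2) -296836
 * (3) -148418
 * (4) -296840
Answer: 2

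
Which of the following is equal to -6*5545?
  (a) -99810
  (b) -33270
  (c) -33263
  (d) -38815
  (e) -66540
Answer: b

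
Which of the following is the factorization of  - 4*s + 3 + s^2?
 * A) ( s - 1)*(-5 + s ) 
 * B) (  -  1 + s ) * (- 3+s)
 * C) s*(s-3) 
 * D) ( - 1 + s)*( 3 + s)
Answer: B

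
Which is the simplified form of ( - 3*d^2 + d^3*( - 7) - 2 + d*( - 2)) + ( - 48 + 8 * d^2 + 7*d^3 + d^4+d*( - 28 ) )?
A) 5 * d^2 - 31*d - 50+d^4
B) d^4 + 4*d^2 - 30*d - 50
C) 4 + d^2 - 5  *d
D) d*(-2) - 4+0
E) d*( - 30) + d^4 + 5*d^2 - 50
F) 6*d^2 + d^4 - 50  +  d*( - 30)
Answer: E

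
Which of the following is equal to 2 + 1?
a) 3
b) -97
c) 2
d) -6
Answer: a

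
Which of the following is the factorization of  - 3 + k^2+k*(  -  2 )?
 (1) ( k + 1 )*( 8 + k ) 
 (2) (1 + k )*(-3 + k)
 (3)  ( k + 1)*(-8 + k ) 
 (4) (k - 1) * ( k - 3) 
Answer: 2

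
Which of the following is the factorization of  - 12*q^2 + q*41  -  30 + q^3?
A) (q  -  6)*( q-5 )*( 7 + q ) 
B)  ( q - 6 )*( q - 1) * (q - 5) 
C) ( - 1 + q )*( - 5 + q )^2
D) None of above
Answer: B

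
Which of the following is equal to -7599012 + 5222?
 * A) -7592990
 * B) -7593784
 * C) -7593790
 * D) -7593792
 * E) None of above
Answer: C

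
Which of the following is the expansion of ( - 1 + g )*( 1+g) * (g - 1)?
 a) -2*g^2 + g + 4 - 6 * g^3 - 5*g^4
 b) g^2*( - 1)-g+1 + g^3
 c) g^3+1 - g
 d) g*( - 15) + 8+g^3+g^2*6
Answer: b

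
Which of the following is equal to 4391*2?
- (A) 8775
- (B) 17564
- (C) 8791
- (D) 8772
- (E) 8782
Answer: E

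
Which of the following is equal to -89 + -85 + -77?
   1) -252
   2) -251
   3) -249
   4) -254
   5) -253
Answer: 2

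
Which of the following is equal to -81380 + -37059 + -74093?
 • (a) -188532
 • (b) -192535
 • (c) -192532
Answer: c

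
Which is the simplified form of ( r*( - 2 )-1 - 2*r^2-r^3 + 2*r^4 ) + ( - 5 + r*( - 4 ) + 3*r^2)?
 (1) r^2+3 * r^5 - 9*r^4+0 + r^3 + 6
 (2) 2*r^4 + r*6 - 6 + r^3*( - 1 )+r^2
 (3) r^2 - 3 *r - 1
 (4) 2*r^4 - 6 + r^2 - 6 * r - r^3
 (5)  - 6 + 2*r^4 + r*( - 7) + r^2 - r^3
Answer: 4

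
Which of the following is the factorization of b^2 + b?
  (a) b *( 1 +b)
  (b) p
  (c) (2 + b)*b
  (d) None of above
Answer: a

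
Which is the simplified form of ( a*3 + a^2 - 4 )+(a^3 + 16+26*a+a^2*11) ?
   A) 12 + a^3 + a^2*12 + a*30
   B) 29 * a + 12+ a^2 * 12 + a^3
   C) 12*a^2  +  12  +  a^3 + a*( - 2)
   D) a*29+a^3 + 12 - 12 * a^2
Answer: B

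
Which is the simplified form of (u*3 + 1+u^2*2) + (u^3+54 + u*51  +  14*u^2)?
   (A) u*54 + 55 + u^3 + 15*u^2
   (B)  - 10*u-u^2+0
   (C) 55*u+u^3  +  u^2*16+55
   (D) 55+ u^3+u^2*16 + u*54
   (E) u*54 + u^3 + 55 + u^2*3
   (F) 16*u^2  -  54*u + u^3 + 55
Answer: D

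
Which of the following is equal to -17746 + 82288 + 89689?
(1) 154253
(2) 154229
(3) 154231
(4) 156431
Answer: 3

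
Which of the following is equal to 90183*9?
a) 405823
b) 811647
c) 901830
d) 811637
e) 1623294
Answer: b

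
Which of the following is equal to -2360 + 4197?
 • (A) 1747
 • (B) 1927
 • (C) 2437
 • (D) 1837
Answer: D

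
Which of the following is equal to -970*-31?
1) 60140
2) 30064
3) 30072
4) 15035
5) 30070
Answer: 5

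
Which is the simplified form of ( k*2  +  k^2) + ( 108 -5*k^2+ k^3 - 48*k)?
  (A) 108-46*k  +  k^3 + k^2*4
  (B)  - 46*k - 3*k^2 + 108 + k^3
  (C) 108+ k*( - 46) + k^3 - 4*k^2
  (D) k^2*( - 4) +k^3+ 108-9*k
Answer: C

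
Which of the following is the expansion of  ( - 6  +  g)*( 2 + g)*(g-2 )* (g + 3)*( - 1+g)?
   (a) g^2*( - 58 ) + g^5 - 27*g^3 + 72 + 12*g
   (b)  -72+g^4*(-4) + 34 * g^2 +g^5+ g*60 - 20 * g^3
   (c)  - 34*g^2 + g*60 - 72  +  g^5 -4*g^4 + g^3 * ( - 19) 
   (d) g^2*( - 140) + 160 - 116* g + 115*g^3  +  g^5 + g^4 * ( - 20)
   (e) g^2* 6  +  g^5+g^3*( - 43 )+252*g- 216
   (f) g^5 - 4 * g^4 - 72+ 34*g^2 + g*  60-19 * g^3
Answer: f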